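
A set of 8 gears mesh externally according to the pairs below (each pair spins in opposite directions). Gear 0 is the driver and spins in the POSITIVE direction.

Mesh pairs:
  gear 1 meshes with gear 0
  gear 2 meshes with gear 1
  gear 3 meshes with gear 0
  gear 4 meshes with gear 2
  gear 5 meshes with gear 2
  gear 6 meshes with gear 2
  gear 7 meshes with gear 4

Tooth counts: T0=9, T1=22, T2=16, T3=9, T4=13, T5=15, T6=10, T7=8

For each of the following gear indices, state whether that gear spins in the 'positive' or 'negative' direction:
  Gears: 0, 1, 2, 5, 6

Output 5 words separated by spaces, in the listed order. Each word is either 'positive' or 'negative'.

Answer: positive negative positive negative negative

Derivation:
Gear 0 (driver): positive (depth 0)
  gear 1: meshes with gear 0 -> depth 1 -> negative (opposite of gear 0)
  gear 2: meshes with gear 1 -> depth 2 -> positive (opposite of gear 1)
  gear 3: meshes with gear 0 -> depth 1 -> negative (opposite of gear 0)
  gear 4: meshes with gear 2 -> depth 3 -> negative (opposite of gear 2)
  gear 5: meshes with gear 2 -> depth 3 -> negative (opposite of gear 2)
  gear 6: meshes with gear 2 -> depth 3 -> negative (opposite of gear 2)
  gear 7: meshes with gear 4 -> depth 4 -> positive (opposite of gear 4)
Queried indices 0, 1, 2, 5, 6 -> positive, negative, positive, negative, negative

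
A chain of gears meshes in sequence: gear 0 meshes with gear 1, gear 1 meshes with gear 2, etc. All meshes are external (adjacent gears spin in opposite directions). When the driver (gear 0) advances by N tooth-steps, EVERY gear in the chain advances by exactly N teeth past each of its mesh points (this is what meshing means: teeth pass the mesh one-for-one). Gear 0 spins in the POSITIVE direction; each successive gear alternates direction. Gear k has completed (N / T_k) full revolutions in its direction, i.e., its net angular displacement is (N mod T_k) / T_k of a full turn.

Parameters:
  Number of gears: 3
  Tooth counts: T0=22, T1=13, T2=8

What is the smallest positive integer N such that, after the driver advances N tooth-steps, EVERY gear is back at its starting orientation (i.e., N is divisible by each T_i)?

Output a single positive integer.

Gear k returns to start when N is a multiple of T_k.
All gears at start simultaneously when N is a common multiple of [22, 13, 8]; the smallest such N is lcm(22, 13, 8).
Start: lcm = T0 = 22
Fold in T1=13: gcd(22, 13) = 1; lcm(22, 13) = 22 * 13 / 1 = 286 / 1 = 286
Fold in T2=8: gcd(286, 8) = 2; lcm(286, 8) = 286 * 8 / 2 = 2288 / 2 = 1144
Full cycle length = 1144

Answer: 1144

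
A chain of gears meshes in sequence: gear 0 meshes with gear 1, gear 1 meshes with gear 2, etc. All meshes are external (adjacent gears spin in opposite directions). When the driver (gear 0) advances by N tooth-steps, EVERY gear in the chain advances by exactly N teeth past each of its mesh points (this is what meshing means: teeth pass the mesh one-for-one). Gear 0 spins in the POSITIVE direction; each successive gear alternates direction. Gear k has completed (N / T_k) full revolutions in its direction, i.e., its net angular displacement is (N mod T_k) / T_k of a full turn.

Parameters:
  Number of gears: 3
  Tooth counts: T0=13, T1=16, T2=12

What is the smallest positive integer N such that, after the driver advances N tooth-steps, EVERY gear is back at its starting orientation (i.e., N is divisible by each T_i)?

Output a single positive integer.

Answer: 624

Derivation:
Gear k returns to start when N is a multiple of T_k.
All gears at start simultaneously when N is a common multiple of [13, 16, 12]; the smallest such N is lcm(13, 16, 12).
Start: lcm = T0 = 13
Fold in T1=16: gcd(13, 16) = 1; lcm(13, 16) = 13 * 16 / 1 = 208 / 1 = 208
Fold in T2=12: gcd(208, 12) = 4; lcm(208, 12) = 208 * 12 / 4 = 2496 / 4 = 624
Full cycle length = 624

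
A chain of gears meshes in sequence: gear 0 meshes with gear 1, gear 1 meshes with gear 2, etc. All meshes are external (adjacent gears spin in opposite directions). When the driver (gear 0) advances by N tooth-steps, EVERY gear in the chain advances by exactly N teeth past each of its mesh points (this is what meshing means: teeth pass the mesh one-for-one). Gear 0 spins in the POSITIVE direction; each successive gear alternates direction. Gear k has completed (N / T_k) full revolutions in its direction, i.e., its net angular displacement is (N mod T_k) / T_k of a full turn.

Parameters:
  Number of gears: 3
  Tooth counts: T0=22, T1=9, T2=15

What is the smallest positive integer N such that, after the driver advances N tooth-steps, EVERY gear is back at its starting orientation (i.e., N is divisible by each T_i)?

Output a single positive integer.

Answer: 990

Derivation:
Gear k returns to start when N is a multiple of T_k.
All gears at start simultaneously when N is a common multiple of [22, 9, 15]; the smallest such N is lcm(22, 9, 15).
Start: lcm = T0 = 22
Fold in T1=9: gcd(22, 9) = 1; lcm(22, 9) = 22 * 9 / 1 = 198 / 1 = 198
Fold in T2=15: gcd(198, 15) = 3; lcm(198, 15) = 198 * 15 / 3 = 2970 / 3 = 990
Full cycle length = 990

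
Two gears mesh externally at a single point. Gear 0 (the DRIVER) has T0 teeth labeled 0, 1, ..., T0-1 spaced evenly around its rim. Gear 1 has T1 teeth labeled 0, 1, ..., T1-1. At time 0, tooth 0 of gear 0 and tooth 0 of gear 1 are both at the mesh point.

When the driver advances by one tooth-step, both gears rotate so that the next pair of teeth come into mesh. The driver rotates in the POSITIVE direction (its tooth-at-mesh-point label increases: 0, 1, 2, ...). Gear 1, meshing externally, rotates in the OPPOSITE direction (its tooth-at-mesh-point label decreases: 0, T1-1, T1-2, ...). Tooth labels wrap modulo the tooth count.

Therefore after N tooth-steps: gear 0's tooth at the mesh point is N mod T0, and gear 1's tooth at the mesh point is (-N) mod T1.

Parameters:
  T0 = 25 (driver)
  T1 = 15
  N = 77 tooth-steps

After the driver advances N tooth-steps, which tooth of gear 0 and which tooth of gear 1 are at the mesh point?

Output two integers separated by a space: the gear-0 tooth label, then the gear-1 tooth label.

Gear 0 (driver, T0=25): tooth at mesh = N mod T0
  77 = 3 * 25 + 2, so 77 mod 25 = 2
  gear 0 tooth = 2
Gear 1 (driven, T1=15): tooth at mesh = (-N) mod T1
  77 = 5 * 15 + 2, so 77 mod 15 = 2
  (-77) mod 15 = (-2) mod 15 = 15 - 2 = 13
Mesh after 77 steps: gear-0 tooth 2 meets gear-1 tooth 13

Answer: 2 13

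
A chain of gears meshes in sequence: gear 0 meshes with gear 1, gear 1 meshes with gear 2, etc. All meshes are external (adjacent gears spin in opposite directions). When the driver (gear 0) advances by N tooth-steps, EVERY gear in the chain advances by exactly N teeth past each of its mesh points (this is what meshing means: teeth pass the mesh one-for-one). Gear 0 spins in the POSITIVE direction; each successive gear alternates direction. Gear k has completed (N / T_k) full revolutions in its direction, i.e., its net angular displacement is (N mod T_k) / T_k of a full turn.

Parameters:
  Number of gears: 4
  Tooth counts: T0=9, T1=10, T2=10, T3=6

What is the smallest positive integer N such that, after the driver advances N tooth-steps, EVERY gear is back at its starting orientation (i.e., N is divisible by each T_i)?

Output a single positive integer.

Gear k returns to start when N is a multiple of T_k.
All gears at start simultaneously when N is a common multiple of [9, 10, 10, 6]; the smallest such N is lcm(9, 10, 10, 6).
Start: lcm = T0 = 9
Fold in T1=10: gcd(9, 10) = 1; lcm(9, 10) = 9 * 10 / 1 = 90 / 1 = 90
Fold in T2=10: gcd(90, 10) = 10; lcm(90, 10) = 90 * 10 / 10 = 900 / 10 = 90
Fold in T3=6: gcd(90, 6) = 6; lcm(90, 6) = 90 * 6 / 6 = 540 / 6 = 90
Full cycle length = 90

Answer: 90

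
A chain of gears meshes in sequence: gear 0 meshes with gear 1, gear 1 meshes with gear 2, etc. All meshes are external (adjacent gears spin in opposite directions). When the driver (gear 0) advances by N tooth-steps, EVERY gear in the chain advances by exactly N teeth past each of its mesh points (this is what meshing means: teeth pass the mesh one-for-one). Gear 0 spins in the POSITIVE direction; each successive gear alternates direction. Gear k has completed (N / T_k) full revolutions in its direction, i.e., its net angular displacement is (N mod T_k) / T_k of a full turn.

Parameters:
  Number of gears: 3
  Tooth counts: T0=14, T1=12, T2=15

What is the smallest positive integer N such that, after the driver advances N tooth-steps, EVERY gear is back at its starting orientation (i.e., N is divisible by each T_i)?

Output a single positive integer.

Gear k returns to start when N is a multiple of T_k.
All gears at start simultaneously when N is a common multiple of [14, 12, 15]; the smallest such N is lcm(14, 12, 15).
Start: lcm = T0 = 14
Fold in T1=12: gcd(14, 12) = 2; lcm(14, 12) = 14 * 12 / 2 = 168 / 2 = 84
Fold in T2=15: gcd(84, 15) = 3; lcm(84, 15) = 84 * 15 / 3 = 1260 / 3 = 420
Full cycle length = 420

Answer: 420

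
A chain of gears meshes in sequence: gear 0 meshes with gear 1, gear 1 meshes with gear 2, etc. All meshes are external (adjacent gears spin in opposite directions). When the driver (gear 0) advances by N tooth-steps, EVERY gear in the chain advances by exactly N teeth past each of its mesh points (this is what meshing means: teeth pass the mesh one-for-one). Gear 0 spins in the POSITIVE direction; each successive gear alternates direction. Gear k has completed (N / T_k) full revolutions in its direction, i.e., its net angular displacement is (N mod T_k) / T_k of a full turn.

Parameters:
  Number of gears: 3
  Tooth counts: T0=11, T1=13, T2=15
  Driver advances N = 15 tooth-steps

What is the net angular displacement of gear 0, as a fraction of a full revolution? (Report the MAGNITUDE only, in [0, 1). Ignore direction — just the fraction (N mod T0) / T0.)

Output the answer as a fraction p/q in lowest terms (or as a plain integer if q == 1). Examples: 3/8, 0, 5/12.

Answer: 4/11

Derivation:
Chain of 3 gears, tooth counts: [11, 13, 15]
  gear 0: T0=11, direction=positive, advance = 15 mod 11 = 4 teeth = 4/11 turn
  gear 1: T1=13, direction=negative, advance = 15 mod 13 = 2 teeth = 2/13 turn
  gear 2: T2=15, direction=positive, advance = 15 mod 15 = 0 teeth = 0/15 turn
Gear 0: 15 mod 11 = 4
Fraction = 4 / 11 = 4/11 (gcd(4,11)=1) = 4/11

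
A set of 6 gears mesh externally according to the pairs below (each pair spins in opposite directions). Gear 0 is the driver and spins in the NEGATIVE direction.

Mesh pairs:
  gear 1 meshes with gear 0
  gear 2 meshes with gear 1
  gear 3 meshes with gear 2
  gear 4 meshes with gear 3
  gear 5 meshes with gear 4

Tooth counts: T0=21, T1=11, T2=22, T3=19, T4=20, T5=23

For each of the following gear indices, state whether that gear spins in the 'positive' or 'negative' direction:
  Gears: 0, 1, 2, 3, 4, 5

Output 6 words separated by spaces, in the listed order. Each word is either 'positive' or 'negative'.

Answer: negative positive negative positive negative positive

Derivation:
Gear 0 (driver): negative (depth 0)
  gear 1: meshes with gear 0 -> depth 1 -> positive (opposite of gear 0)
  gear 2: meshes with gear 1 -> depth 2 -> negative (opposite of gear 1)
  gear 3: meshes with gear 2 -> depth 3 -> positive (opposite of gear 2)
  gear 4: meshes with gear 3 -> depth 4 -> negative (opposite of gear 3)
  gear 5: meshes with gear 4 -> depth 5 -> positive (opposite of gear 4)
Queried indices 0, 1, 2, 3, 4, 5 -> negative, positive, negative, positive, negative, positive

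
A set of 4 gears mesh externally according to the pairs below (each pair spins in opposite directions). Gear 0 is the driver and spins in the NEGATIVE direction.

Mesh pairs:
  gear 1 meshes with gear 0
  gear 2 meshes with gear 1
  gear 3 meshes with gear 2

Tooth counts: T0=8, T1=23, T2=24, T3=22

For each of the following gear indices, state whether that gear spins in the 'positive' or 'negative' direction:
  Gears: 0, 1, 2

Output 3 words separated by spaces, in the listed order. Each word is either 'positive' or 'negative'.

Answer: negative positive negative

Derivation:
Gear 0 (driver): negative (depth 0)
  gear 1: meshes with gear 0 -> depth 1 -> positive (opposite of gear 0)
  gear 2: meshes with gear 1 -> depth 2 -> negative (opposite of gear 1)
  gear 3: meshes with gear 2 -> depth 3 -> positive (opposite of gear 2)
Queried indices 0, 1, 2 -> negative, positive, negative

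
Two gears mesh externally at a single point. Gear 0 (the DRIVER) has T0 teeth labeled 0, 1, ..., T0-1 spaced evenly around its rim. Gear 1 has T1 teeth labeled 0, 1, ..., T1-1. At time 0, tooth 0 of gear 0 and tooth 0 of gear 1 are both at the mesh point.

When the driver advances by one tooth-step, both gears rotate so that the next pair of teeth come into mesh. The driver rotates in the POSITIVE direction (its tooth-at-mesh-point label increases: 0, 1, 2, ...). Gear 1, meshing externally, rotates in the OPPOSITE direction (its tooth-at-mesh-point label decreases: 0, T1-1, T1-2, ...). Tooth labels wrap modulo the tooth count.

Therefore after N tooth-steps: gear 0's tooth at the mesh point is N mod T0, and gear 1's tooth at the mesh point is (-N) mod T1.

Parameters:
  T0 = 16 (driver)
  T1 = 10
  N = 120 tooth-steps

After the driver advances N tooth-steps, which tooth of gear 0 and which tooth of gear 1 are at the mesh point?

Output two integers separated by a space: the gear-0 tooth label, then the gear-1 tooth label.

Answer: 8 0

Derivation:
Gear 0 (driver, T0=16): tooth at mesh = N mod T0
  120 = 7 * 16 + 8, so 120 mod 16 = 8
  gear 0 tooth = 8
Gear 1 (driven, T1=10): tooth at mesh = (-N) mod T1
  120 = 12 * 10 + 0, so 120 mod 10 = 0
  (-120) mod 10 = 0
Mesh after 120 steps: gear-0 tooth 8 meets gear-1 tooth 0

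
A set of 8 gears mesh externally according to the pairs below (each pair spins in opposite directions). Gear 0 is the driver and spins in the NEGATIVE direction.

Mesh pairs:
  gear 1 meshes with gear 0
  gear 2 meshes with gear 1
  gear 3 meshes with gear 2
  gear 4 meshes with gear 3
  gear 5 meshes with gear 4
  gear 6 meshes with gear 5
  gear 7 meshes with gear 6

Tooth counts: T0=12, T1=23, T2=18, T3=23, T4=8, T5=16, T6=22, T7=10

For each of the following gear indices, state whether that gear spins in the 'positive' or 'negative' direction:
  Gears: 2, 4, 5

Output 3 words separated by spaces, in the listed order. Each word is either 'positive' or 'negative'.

Answer: negative negative positive

Derivation:
Gear 0 (driver): negative (depth 0)
  gear 1: meshes with gear 0 -> depth 1 -> positive (opposite of gear 0)
  gear 2: meshes with gear 1 -> depth 2 -> negative (opposite of gear 1)
  gear 3: meshes with gear 2 -> depth 3 -> positive (opposite of gear 2)
  gear 4: meshes with gear 3 -> depth 4 -> negative (opposite of gear 3)
  gear 5: meshes with gear 4 -> depth 5 -> positive (opposite of gear 4)
  gear 6: meshes with gear 5 -> depth 6 -> negative (opposite of gear 5)
  gear 7: meshes with gear 6 -> depth 7 -> positive (opposite of gear 6)
Queried indices 2, 4, 5 -> negative, negative, positive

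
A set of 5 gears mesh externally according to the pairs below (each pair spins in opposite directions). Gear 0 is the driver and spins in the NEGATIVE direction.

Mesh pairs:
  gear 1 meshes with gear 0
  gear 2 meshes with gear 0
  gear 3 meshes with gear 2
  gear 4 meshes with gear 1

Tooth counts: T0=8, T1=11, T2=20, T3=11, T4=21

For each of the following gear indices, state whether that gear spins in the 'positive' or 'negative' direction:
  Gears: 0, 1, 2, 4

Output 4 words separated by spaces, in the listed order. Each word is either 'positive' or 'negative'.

Answer: negative positive positive negative

Derivation:
Gear 0 (driver): negative (depth 0)
  gear 1: meshes with gear 0 -> depth 1 -> positive (opposite of gear 0)
  gear 2: meshes with gear 0 -> depth 1 -> positive (opposite of gear 0)
  gear 3: meshes with gear 2 -> depth 2 -> negative (opposite of gear 2)
  gear 4: meshes with gear 1 -> depth 2 -> negative (opposite of gear 1)
Queried indices 0, 1, 2, 4 -> negative, positive, positive, negative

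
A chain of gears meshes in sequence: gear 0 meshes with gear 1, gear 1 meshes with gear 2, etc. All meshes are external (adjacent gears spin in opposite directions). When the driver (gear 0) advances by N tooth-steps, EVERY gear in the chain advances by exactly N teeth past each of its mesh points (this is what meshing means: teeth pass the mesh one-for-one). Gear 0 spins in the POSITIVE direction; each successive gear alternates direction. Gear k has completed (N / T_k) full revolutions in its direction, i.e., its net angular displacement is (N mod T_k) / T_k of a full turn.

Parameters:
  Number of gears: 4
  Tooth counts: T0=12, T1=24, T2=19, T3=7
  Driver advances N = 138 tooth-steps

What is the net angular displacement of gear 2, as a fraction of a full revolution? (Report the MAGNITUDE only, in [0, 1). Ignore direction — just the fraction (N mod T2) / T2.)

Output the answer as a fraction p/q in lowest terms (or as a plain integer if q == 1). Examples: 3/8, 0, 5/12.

Chain of 4 gears, tooth counts: [12, 24, 19, 7]
  gear 0: T0=12, direction=positive, advance = 138 mod 12 = 6 teeth = 6/12 turn
  gear 1: T1=24, direction=negative, advance = 138 mod 24 = 18 teeth = 18/24 turn
  gear 2: T2=19, direction=positive, advance = 138 mod 19 = 5 teeth = 5/19 turn
  gear 3: T3=7, direction=negative, advance = 138 mod 7 = 5 teeth = 5/7 turn
Gear 2: 138 mod 19 = 5
Fraction = 5 / 19 = 5/19 (gcd(5,19)=1) = 5/19

Answer: 5/19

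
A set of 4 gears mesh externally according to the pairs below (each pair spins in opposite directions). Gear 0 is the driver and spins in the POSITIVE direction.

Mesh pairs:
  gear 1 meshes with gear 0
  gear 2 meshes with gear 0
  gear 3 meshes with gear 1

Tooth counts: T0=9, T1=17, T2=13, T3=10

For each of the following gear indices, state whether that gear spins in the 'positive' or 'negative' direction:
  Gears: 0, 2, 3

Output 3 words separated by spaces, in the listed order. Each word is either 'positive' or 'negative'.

Gear 0 (driver): positive (depth 0)
  gear 1: meshes with gear 0 -> depth 1 -> negative (opposite of gear 0)
  gear 2: meshes with gear 0 -> depth 1 -> negative (opposite of gear 0)
  gear 3: meshes with gear 1 -> depth 2 -> positive (opposite of gear 1)
Queried indices 0, 2, 3 -> positive, negative, positive

Answer: positive negative positive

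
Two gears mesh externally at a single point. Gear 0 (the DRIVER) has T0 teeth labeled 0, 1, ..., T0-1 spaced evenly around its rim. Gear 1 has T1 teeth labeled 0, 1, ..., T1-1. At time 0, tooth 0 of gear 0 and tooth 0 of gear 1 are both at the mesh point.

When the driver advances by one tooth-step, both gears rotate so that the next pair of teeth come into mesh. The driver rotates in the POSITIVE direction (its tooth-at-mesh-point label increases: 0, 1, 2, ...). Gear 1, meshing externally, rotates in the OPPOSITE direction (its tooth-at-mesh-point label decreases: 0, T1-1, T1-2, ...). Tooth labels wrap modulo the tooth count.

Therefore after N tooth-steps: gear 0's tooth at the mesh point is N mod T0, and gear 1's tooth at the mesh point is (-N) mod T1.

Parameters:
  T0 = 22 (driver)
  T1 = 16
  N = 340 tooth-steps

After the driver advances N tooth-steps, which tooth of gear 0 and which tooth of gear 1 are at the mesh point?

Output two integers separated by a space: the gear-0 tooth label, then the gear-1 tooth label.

Answer: 10 12

Derivation:
Gear 0 (driver, T0=22): tooth at mesh = N mod T0
  340 = 15 * 22 + 10, so 340 mod 22 = 10
  gear 0 tooth = 10
Gear 1 (driven, T1=16): tooth at mesh = (-N) mod T1
  340 = 21 * 16 + 4, so 340 mod 16 = 4
  (-340) mod 16 = (-4) mod 16 = 16 - 4 = 12
Mesh after 340 steps: gear-0 tooth 10 meets gear-1 tooth 12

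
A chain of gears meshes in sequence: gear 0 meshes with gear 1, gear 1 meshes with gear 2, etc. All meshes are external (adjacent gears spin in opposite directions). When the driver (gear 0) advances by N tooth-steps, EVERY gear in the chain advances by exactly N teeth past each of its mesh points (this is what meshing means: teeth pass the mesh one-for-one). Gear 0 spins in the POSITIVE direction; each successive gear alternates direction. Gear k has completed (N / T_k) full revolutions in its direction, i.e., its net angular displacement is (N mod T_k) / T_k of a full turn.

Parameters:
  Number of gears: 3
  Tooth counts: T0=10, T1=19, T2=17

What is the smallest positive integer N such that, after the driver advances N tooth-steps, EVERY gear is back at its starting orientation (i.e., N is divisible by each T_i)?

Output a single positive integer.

Gear k returns to start when N is a multiple of T_k.
All gears at start simultaneously when N is a common multiple of [10, 19, 17]; the smallest such N is lcm(10, 19, 17).
Start: lcm = T0 = 10
Fold in T1=19: gcd(10, 19) = 1; lcm(10, 19) = 10 * 19 / 1 = 190 / 1 = 190
Fold in T2=17: gcd(190, 17) = 1; lcm(190, 17) = 190 * 17 / 1 = 3230 / 1 = 3230
Full cycle length = 3230

Answer: 3230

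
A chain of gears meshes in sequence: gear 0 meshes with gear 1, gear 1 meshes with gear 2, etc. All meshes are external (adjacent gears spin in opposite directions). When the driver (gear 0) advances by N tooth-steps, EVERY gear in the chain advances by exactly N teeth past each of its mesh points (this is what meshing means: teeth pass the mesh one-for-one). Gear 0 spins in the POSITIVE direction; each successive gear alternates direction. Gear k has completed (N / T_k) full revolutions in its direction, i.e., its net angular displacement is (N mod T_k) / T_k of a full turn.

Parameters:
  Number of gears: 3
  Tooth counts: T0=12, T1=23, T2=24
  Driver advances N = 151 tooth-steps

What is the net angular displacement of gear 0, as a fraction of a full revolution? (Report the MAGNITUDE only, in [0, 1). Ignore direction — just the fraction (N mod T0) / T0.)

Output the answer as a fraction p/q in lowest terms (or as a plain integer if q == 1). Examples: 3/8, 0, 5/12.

Chain of 3 gears, tooth counts: [12, 23, 24]
  gear 0: T0=12, direction=positive, advance = 151 mod 12 = 7 teeth = 7/12 turn
  gear 1: T1=23, direction=negative, advance = 151 mod 23 = 13 teeth = 13/23 turn
  gear 2: T2=24, direction=positive, advance = 151 mod 24 = 7 teeth = 7/24 turn
Gear 0: 151 mod 12 = 7
Fraction = 7 / 12 = 7/12 (gcd(7,12)=1) = 7/12

Answer: 7/12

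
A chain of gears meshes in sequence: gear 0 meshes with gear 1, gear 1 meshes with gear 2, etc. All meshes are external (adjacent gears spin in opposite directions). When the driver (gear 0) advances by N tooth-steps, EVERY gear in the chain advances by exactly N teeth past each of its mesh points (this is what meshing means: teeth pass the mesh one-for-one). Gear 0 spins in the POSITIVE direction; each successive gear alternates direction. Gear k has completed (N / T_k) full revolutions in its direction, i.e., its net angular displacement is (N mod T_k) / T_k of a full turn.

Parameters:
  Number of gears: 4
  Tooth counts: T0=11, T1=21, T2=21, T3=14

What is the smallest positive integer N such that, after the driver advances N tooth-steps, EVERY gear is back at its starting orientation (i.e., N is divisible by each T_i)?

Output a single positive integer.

Gear k returns to start when N is a multiple of T_k.
All gears at start simultaneously when N is a common multiple of [11, 21, 21, 14]; the smallest such N is lcm(11, 21, 21, 14).
Start: lcm = T0 = 11
Fold in T1=21: gcd(11, 21) = 1; lcm(11, 21) = 11 * 21 / 1 = 231 / 1 = 231
Fold in T2=21: gcd(231, 21) = 21; lcm(231, 21) = 231 * 21 / 21 = 4851 / 21 = 231
Fold in T3=14: gcd(231, 14) = 7; lcm(231, 14) = 231 * 14 / 7 = 3234 / 7 = 462
Full cycle length = 462

Answer: 462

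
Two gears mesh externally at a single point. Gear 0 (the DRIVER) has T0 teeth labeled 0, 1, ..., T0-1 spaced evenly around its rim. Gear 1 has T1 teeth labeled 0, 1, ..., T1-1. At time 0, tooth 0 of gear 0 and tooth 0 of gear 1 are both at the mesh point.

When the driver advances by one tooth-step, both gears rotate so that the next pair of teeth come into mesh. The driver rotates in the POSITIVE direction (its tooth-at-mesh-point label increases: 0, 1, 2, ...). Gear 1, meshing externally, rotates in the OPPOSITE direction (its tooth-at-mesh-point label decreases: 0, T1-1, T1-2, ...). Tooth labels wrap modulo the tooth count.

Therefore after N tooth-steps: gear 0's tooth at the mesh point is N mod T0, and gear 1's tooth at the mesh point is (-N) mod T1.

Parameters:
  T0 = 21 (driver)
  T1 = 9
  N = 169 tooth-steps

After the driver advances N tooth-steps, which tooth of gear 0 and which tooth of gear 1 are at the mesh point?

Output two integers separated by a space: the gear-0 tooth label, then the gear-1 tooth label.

Gear 0 (driver, T0=21): tooth at mesh = N mod T0
  169 = 8 * 21 + 1, so 169 mod 21 = 1
  gear 0 tooth = 1
Gear 1 (driven, T1=9): tooth at mesh = (-N) mod T1
  169 = 18 * 9 + 7, so 169 mod 9 = 7
  (-169) mod 9 = (-7) mod 9 = 9 - 7 = 2
Mesh after 169 steps: gear-0 tooth 1 meets gear-1 tooth 2

Answer: 1 2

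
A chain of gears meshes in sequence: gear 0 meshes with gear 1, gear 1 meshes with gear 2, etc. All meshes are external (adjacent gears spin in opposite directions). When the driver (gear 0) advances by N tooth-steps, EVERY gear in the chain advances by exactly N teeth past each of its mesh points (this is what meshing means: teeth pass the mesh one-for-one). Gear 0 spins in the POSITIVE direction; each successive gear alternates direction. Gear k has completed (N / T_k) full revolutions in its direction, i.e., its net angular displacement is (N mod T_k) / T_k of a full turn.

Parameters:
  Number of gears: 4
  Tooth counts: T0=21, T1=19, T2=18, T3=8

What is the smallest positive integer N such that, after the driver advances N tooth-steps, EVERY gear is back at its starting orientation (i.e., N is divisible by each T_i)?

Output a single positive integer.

Gear k returns to start when N is a multiple of T_k.
All gears at start simultaneously when N is a common multiple of [21, 19, 18, 8]; the smallest such N is lcm(21, 19, 18, 8).
Start: lcm = T0 = 21
Fold in T1=19: gcd(21, 19) = 1; lcm(21, 19) = 21 * 19 / 1 = 399 / 1 = 399
Fold in T2=18: gcd(399, 18) = 3; lcm(399, 18) = 399 * 18 / 3 = 7182 / 3 = 2394
Fold in T3=8: gcd(2394, 8) = 2; lcm(2394, 8) = 2394 * 8 / 2 = 19152 / 2 = 9576
Full cycle length = 9576

Answer: 9576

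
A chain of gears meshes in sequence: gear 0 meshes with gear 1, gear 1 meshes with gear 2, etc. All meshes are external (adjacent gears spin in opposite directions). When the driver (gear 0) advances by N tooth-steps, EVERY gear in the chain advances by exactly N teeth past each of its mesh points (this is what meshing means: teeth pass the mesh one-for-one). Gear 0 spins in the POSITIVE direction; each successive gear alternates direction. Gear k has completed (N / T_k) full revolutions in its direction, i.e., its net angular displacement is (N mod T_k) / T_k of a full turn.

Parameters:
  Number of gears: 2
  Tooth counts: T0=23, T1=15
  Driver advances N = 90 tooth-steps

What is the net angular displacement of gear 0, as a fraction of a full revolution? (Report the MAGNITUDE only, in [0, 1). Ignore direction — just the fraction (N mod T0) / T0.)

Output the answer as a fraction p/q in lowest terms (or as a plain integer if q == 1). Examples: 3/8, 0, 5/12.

Answer: 21/23

Derivation:
Chain of 2 gears, tooth counts: [23, 15]
  gear 0: T0=23, direction=positive, advance = 90 mod 23 = 21 teeth = 21/23 turn
  gear 1: T1=15, direction=negative, advance = 90 mod 15 = 0 teeth = 0/15 turn
Gear 0: 90 mod 23 = 21
Fraction = 21 / 23 = 21/23 (gcd(21,23)=1) = 21/23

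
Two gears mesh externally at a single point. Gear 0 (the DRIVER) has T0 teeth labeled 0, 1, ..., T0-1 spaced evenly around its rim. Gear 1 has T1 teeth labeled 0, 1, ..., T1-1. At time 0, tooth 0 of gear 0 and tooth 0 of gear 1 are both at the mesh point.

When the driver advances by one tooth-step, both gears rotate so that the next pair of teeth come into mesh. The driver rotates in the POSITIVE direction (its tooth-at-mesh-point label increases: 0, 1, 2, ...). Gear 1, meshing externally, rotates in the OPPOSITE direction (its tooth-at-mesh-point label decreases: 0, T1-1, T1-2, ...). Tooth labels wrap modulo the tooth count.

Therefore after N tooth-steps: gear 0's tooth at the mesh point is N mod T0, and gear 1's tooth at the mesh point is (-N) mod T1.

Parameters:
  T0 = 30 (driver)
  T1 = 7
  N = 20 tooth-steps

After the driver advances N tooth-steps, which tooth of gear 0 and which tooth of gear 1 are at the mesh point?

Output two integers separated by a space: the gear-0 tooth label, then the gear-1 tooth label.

Answer: 20 1

Derivation:
Gear 0 (driver, T0=30): tooth at mesh = N mod T0
  20 = 0 * 30 + 20, so 20 mod 30 = 20
  gear 0 tooth = 20
Gear 1 (driven, T1=7): tooth at mesh = (-N) mod T1
  20 = 2 * 7 + 6, so 20 mod 7 = 6
  (-20) mod 7 = (-6) mod 7 = 7 - 6 = 1
Mesh after 20 steps: gear-0 tooth 20 meets gear-1 tooth 1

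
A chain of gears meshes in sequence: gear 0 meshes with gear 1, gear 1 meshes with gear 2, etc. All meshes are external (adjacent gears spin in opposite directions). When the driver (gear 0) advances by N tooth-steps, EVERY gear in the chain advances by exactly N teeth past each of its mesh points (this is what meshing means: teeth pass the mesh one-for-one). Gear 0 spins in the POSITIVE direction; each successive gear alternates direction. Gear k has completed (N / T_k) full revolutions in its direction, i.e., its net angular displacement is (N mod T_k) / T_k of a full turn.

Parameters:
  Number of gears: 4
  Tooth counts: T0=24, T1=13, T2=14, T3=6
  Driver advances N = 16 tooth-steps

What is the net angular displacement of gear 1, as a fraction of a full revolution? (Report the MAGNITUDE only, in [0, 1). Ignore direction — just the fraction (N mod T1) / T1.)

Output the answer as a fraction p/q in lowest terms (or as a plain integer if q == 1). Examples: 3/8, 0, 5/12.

Answer: 3/13

Derivation:
Chain of 4 gears, tooth counts: [24, 13, 14, 6]
  gear 0: T0=24, direction=positive, advance = 16 mod 24 = 16 teeth = 16/24 turn
  gear 1: T1=13, direction=negative, advance = 16 mod 13 = 3 teeth = 3/13 turn
  gear 2: T2=14, direction=positive, advance = 16 mod 14 = 2 teeth = 2/14 turn
  gear 3: T3=6, direction=negative, advance = 16 mod 6 = 4 teeth = 4/6 turn
Gear 1: 16 mod 13 = 3
Fraction = 3 / 13 = 3/13 (gcd(3,13)=1) = 3/13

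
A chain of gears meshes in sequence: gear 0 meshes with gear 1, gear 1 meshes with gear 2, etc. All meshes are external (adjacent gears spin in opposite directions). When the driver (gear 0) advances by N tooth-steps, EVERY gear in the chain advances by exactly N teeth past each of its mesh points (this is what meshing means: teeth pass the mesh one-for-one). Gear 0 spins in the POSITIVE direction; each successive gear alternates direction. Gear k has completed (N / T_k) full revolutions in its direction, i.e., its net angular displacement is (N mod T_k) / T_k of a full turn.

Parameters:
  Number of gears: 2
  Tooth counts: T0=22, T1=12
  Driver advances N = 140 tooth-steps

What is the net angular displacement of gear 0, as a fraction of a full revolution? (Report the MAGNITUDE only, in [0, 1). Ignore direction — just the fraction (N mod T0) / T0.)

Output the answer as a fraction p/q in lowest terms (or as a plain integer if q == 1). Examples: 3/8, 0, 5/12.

Chain of 2 gears, tooth counts: [22, 12]
  gear 0: T0=22, direction=positive, advance = 140 mod 22 = 8 teeth = 8/22 turn
  gear 1: T1=12, direction=negative, advance = 140 mod 12 = 8 teeth = 8/12 turn
Gear 0: 140 mod 22 = 8
Fraction = 8 / 22 = 4/11 (gcd(8,22)=2) = 4/11

Answer: 4/11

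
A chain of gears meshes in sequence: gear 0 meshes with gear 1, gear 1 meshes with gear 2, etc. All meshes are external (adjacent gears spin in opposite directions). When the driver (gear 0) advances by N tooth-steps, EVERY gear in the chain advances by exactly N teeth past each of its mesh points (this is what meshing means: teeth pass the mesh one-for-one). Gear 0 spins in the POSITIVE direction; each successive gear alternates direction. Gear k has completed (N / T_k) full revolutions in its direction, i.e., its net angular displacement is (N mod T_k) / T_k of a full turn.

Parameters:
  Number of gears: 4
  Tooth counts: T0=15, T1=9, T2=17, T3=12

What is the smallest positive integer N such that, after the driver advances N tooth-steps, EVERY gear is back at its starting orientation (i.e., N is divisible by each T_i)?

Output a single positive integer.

Answer: 3060

Derivation:
Gear k returns to start when N is a multiple of T_k.
All gears at start simultaneously when N is a common multiple of [15, 9, 17, 12]; the smallest such N is lcm(15, 9, 17, 12).
Start: lcm = T0 = 15
Fold in T1=9: gcd(15, 9) = 3; lcm(15, 9) = 15 * 9 / 3 = 135 / 3 = 45
Fold in T2=17: gcd(45, 17) = 1; lcm(45, 17) = 45 * 17 / 1 = 765 / 1 = 765
Fold in T3=12: gcd(765, 12) = 3; lcm(765, 12) = 765 * 12 / 3 = 9180 / 3 = 3060
Full cycle length = 3060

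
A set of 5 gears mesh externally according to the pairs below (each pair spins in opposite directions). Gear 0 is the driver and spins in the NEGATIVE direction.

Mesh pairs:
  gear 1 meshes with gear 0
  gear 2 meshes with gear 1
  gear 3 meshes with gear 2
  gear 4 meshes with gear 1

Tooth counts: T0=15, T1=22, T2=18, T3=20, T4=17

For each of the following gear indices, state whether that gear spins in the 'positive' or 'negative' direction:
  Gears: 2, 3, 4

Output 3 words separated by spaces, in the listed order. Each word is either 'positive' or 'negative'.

Answer: negative positive negative

Derivation:
Gear 0 (driver): negative (depth 0)
  gear 1: meshes with gear 0 -> depth 1 -> positive (opposite of gear 0)
  gear 2: meshes with gear 1 -> depth 2 -> negative (opposite of gear 1)
  gear 3: meshes with gear 2 -> depth 3 -> positive (opposite of gear 2)
  gear 4: meshes with gear 1 -> depth 2 -> negative (opposite of gear 1)
Queried indices 2, 3, 4 -> negative, positive, negative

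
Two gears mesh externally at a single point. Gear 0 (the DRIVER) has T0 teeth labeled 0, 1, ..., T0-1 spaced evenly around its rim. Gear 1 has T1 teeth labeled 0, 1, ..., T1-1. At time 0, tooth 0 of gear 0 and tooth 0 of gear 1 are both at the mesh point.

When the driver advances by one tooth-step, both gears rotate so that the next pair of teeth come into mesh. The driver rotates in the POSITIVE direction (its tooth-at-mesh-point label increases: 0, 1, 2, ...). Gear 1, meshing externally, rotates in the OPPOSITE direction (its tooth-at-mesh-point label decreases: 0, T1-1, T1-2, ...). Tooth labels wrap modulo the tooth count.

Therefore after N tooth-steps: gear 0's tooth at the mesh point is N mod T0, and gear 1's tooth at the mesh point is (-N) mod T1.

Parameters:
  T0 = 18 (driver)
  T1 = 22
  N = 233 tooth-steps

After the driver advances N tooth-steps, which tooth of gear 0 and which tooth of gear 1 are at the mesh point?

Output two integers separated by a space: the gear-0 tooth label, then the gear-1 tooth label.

Gear 0 (driver, T0=18): tooth at mesh = N mod T0
  233 = 12 * 18 + 17, so 233 mod 18 = 17
  gear 0 tooth = 17
Gear 1 (driven, T1=22): tooth at mesh = (-N) mod T1
  233 = 10 * 22 + 13, so 233 mod 22 = 13
  (-233) mod 22 = (-13) mod 22 = 22 - 13 = 9
Mesh after 233 steps: gear-0 tooth 17 meets gear-1 tooth 9

Answer: 17 9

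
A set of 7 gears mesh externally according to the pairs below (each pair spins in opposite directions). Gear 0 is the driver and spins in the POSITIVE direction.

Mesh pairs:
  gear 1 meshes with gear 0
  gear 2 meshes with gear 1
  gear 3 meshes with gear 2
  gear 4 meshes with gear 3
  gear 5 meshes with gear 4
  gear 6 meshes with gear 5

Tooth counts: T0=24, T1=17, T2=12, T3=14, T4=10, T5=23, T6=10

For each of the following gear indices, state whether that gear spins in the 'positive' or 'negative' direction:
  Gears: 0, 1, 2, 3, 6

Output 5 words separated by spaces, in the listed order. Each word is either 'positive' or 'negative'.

Answer: positive negative positive negative positive

Derivation:
Gear 0 (driver): positive (depth 0)
  gear 1: meshes with gear 0 -> depth 1 -> negative (opposite of gear 0)
  gear 2: meshes with gear 1 -> depth 2 -> positive (opposite of gear 1)
  gear 3: meshes with gear 2 -> depth 3 -> negative (opposite of gear 2)
  gear 4: meshes with gear 3 -> depth 4 -> positive (opposite of gear 3)
  gear 5: meshes with gear 4 -> depth 5 -> negative (opposite of gear 4)
  gear 6: meshes with gear 5 -> depth 6 -> positive (opposite of gear 5)
Queried indices 0, 1, 2, 3, 6 -> positive, negative, positive, negative, positive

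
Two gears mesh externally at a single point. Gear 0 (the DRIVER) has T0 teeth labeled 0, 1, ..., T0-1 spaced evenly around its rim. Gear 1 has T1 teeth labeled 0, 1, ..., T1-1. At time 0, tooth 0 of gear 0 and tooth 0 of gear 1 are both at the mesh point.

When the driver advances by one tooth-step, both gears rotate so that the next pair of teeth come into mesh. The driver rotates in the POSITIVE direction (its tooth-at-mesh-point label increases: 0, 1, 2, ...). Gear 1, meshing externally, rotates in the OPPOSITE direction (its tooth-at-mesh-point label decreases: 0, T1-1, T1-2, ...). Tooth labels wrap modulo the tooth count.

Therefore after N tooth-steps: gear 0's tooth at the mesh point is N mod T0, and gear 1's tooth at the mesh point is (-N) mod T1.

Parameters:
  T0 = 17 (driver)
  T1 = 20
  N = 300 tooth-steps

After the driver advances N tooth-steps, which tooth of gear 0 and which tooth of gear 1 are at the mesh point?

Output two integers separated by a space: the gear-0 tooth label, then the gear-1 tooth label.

Gear 0 (driver, T0=17): tooth at mesh = N mod T0
  300 = 17 * 17 + 11, so 300 mod 17 = 11
  gear 0 tooth = 11
Gear 1 (driven, T1=20): tooth at mesh = (-N) mod T1
  300 = 15 * 20 + 0, so 300 mod 20 = 0
  (-300) mod 20 = 0
Mesh after 300 steps: gear-0 tooth 11 meets gear-1 tooth 0

Answer: 11 0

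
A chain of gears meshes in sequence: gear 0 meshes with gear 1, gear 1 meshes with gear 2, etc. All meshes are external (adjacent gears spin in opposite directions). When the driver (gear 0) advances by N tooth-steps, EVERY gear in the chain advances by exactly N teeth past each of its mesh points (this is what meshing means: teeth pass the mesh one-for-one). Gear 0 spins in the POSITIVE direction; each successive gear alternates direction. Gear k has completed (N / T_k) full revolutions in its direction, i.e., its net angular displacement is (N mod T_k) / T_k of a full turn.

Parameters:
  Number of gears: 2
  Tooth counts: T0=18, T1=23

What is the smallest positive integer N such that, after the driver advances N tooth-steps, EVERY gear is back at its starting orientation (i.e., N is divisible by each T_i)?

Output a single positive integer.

Answer: 414

Derivation:
Gear k returns to start when N is a multiple of T_k.
All gears at start simultaneously when N is a common multiple of [18, 23]; the smallest such N is lcm(18, 23).
Start: lcm = T0 = 18
Fold in T1=23: gcd(18, 23) = 1; lcm(18, 23) = 18 * 23 / 1 = 414 / 1 = 414
Full cycle length = 414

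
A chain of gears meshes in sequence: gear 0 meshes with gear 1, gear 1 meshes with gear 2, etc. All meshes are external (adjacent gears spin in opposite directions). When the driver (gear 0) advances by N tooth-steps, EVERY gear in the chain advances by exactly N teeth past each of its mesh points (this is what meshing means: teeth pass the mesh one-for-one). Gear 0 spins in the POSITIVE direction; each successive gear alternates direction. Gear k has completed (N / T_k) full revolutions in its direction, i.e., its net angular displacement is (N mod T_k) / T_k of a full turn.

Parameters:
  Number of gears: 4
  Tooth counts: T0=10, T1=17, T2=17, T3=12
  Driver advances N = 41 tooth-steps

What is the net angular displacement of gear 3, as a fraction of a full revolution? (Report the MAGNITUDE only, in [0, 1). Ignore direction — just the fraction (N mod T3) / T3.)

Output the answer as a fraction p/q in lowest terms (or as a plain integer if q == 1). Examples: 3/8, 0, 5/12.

Answer: 5/12

Derivation:
Chain of 4 gears, tooth counts: [10, 17, 17, 12]
  gear 0: T0=10, direction=positive, advance = 41 mod 10 = 1 teeth = 1/10 turn
  gear 1: T1=17, direction=negative, advance = 41 mod 17 = 7 teeth = 7/17 turn
  gear 2: T2=17, direction=positive, advance = 41 mod 17 = 7 teeth = 7/17 turn
  gear 3: T3=12, direction=negative, advance = 41 mod 12 = 5 teeth = 5/12 turn
Gear 3: 41 mod 12 = 5
Fraction = 5 / 12 = 5/12 (gcd(5,12)=1) = 5/12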